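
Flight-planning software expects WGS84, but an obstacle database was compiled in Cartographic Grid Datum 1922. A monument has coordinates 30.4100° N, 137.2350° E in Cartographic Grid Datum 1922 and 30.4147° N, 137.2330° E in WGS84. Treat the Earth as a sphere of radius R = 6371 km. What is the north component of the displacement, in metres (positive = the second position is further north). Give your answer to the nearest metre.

ΔN = 523 m

Δφ = 30.4147° − 30.4100° = +0.0047°; Δλ = 137.2330° − 137.2350° = -0.0020°.
1° along a meridian = πR/180 = 111195 m.
ΔN = Δφ × 111195 = 522.6 m; ΔE = Δλ × 111195 × cos(30.4100°) = -0.0020 × 111195 × 0.862425 = -191.8 m.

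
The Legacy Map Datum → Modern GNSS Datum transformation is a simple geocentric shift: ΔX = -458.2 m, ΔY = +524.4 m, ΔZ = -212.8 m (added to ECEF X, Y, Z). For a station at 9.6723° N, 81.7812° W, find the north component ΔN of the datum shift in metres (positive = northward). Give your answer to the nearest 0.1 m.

ΔN = -111.6 m

At φ = 9.6723°, λ = -81.7812°: sin φ = 0.168013, cos φ = 0.985785, sin λ = -0.989729, cos λ = 0.142954.
ΔN = −sin φ cos λ·ΔX − sin φ sin λ·ΔY + cos φ·ΔZ = −(0.168013)(0.142954)(-458.2) − (0.168013)(-0.989729)(524.4) + (0.985785)(-212.8) = -111.57 m.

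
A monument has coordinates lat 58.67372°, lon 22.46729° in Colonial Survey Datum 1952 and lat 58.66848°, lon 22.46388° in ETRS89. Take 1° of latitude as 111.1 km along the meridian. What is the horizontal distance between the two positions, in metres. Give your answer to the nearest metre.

615 m

Δφ = 58.66848° − 58.67372° = -0.00524°; Δλ = 22.46388° − 22.46729° = -0.00341°.
ΔN = Δφ × 111100 = -582.2 m; ΔE = Δλ × 111100 × cos(58.67372°) = -0.00341 × 111100 × 0.519911 = -197.0 m.
Distance = √(ΔE² + ΔN²) = √((-197.0)² + (-582.2)²) = 614.6 m.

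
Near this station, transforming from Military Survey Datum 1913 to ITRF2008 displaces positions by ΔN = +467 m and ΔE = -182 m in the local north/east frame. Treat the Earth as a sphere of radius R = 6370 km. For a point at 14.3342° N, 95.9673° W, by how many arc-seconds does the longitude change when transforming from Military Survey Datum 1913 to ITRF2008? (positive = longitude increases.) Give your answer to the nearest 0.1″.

Δλ = -6.1″

At latitude 14.3342°, cos φ = 0.968868.
One radian of longitude at latitude φ spans R cos φ, so Δλ = ΔE / (R cos φ) = -182.0 / (6370000 × 0.968868) = -2.9489e-05 rad = -6.083″.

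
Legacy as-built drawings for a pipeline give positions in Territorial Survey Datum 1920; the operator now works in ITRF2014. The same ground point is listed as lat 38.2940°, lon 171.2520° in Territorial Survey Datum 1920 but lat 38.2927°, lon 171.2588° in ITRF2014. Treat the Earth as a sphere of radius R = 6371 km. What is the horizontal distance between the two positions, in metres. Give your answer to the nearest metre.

Δφ = 38.2927° − 38.2940° = -0.0013°; Δλ = 171.2588° − 171.2520° = +0.0068°.
1° along a meridian = πR/180 = 111195 m.
ΔN = Δφ × 111195 = -144.6 m; ΔE = Δλ × 111195 × cos(38.2940°) = +0.0068 × 111195 × 0.784841 = 593.4 m.
Distance = √(ΔE² + ΔN²) = √(593.4² + (-144.6)²) = 610.8 m.

611 m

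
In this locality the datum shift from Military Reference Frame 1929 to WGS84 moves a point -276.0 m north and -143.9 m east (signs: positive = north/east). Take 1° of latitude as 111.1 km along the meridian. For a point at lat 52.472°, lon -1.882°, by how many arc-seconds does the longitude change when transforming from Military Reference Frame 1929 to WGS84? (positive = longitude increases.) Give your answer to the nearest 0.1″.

At latitude 52.472°, cos φ = 0.609149.
1° of longitude at this latitude = 111.1 × cos φ = 67.68 km, so Δλ = -143.9 / 67676.5 = -0.0021263° = -7.655″.

Δλ = -7.7″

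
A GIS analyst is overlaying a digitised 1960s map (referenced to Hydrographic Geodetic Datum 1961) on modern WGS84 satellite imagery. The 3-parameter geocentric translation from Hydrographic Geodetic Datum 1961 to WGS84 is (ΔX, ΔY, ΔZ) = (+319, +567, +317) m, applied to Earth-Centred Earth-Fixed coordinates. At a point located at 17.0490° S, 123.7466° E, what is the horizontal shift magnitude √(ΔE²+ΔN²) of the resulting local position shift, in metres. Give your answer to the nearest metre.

The local east axis at (φ, λ) is (−sin λ, cos λ, 0), so ΔE = −sin(123.7466°)·319 + cos(123.7466°)·567 = -580.23 m.
The local north axis is (−sin φ cos λ, −sin φ sin λ, cos φ), giving ΔN = -51.956 + 138.228 + 303.069 = 389.34 m.
Horizontal magnitude = √(ΔE² + ΔN²) = √((-580.23)² + 389.34²) = 698.75 m.

699 m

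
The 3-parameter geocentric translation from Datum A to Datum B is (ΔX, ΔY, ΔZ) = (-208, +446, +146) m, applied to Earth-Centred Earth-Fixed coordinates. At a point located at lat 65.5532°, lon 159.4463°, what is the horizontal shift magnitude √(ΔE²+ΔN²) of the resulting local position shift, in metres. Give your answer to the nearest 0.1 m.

431.3 m

The local east axis at (φ, λ) is (−sin λ, cos λ, 0), so ΔE = −sin(159.4463°)·(-208) + cos(159.4463°)·446 = -344.58 m.
The local north axis is (−sin φ cos λ, −sin φ sin λ, cos φ), giving ΔN = -177.298 − 142.546 + 60.422 = -259.42 m.
Horizontal magnitude = √(ΔE² + ΔN²) = √((-344.58)² + (-259.42)²) = 431.32 m.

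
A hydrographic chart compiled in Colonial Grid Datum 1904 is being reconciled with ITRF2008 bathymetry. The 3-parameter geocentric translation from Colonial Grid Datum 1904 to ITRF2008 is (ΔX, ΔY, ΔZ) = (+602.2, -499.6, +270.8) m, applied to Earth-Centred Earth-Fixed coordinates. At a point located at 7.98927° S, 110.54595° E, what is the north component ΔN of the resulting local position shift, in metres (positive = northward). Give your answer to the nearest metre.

ΔN = 174 m

At φ = -7.98927°, λ = 110.54595°: sin φ = -0.138988, cos φ = 0.990294, sin λ = 0.936391, cos λ = -0.350958.
ΔN = −sin φ cos λ·ΔX − sin φ sin λ·ΔY + cos φ·ΔZ = −(-0.138988)(-0.350958)(602.2) − (-0.138988)(0.936391)(-499.6) + (0.990294)(270.8) = 173.78 m.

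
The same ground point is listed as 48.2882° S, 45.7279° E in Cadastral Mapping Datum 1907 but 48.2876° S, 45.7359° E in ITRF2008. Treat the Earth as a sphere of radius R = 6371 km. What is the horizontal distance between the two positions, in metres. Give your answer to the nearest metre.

Δφ = -48.2876° − -48.2882° = +0.0006°; Δλ = 45.7359° − 45.7279° = +0.0080°.
1° along a meridian = πR/180 = 111195 m.
ΔN = Δφ × 111195 = 66.7 m; ΔE = Δλ × 111195 × cos(-48.2882°) = +0.0080 × 111195 × 0.665384 = 591.9 m.
Distance = √(ΔE² + ΔN²) = √(591.9² + 66.7²) = 595.6 m.

596 m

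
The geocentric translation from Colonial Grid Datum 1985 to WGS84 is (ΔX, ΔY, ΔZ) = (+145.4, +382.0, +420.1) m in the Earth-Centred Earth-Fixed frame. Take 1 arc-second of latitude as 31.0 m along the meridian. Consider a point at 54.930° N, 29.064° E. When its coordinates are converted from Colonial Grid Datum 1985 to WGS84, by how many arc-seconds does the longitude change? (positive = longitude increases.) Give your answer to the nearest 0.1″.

sin φ = 0.818451, cos φ = 0.574577, sin λ = 0.485786, cos λ = 0.874078.
East component: ΔE = −sin λ·ΔX + cos λ·ΔY = −(0.485786)(145.4) + (0.874078)(382.0) = 263.26 m.
1° of latitude spans 3600 × 31.00 = 111600 m; at latitude φ, 1° of longitude spans that × cos φ = 64122.8 m, so Δλ = 263.26 / 64122.8 × 3600 = 14.780″.

Δλ = 14.8″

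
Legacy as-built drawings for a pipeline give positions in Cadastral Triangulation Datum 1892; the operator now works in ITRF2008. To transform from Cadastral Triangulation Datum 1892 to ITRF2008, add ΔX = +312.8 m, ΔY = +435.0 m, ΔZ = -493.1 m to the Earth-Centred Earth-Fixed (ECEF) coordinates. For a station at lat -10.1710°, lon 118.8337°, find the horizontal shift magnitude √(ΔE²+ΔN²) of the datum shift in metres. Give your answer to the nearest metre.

657 m

At φ = -10.1710°, λ = 118.8337°: sin φ = -0.176587, cos φ = 0.984285, sin λ = 0.876023, cos λ = -0.482269.
ΔE = −sin λ·ΔX + cos λ·ΔY = −(0.876023)·(312.8) + (-0.482269)·(435.0) = -483.81 m.
ΔN = −sin φ cos λ·ΔX − sin φ sin λ·ΔY + cos φ·ΔZ = −(-0.176587)(-0.482269)(312.8) − (-0.176587)(0.876023)(435.0) + (0.984285)(-493.1) = -444.70 m.
Horizontal magnitude = √(ΔE² + ΔN²) = √((-483.81)² + (-444.70)²) = 657.13 m.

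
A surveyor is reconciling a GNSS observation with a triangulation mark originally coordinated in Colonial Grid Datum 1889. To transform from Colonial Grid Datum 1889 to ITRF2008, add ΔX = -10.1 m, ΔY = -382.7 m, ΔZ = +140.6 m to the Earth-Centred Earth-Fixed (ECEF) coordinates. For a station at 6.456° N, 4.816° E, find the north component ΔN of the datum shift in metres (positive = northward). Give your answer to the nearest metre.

ΔN = 144 m

At φ = 6.456°, λ = 4.816°: sin φ = 0.112440, cos φ = 0.993658, sin λ = 0.083956, cos λ = 0.996469.
ΔN = −sin φ cos λ·ΔX − sin φ sin λ·ΔY + cos φ·ΔZ = −(0.112440)(0.996469)(-10.1) − (0.112440)(0.083956)(-382.7) + (0.993658)(140.6) = 144.45 m.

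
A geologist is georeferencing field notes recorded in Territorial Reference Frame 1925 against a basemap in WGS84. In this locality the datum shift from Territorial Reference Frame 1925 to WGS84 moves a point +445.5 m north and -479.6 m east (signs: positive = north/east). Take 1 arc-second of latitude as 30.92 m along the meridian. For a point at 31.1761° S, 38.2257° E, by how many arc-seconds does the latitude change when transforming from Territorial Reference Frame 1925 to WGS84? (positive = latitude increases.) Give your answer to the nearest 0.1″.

1″ of latitude = 30.92 m, so Δφ = 445.5 / 30.92 = 14.408″.

Δφ = 14.4″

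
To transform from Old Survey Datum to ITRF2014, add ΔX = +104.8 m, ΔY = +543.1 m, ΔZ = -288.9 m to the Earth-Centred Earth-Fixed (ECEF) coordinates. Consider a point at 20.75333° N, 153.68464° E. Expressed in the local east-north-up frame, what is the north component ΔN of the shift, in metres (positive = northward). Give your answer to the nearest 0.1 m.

The local north axis is (−sin φ cos λ, −sin φ sin λ, cos φ), giving ΔN = 33.287 − 85.313 − 270.155 = -322.18 m.

ΔN = -322.2 m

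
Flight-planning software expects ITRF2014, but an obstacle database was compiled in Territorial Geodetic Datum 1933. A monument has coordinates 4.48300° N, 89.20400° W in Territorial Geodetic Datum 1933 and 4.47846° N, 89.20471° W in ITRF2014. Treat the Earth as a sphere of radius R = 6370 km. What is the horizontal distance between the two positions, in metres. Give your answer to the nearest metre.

Δφ = 4.47846° − 4.48300° = -0.00454°; Δλ = -89.20471° − -89.20400° = -0.00071°.
1° along a meridian = πR/180 = 111177 m.
ΔN = Δφ × 111177 = -504.7 m; ΔE = Δλ × 111177 × cos(4.48300°) = -0.00071 × 111177 × 0.996941 = -78.7 m.
Distance = √(ΔE² + ΔN²) = √((-78.7)² + (-504.7)²) = 510.8 m.

511 m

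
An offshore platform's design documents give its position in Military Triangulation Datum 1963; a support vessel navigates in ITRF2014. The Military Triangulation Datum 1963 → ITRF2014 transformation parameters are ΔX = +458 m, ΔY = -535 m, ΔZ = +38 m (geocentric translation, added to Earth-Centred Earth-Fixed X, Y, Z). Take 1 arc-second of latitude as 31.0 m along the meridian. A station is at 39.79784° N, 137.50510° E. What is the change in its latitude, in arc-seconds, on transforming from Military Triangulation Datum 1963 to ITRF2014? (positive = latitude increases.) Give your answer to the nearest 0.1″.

Δφ = 15.4″

sin φ = 0.640081, cos φ = 0.768308, sin λ = 0.675525, cos λ = -0.737337.
North component: ΔN = −sin φ cos λ·ΔX − sin φ sin λ·ΔY + cos φ·ΔZ = −(0.640081)(-0.737337)(458) − (0.640081)(0.675525)(-535) + (0.768308)(38) = 476.68 m.
1° of latitude spans 3600 × 31.00 = 111600 m, so Δφ = 476.68 / 111600 × 3600 = 15.377″.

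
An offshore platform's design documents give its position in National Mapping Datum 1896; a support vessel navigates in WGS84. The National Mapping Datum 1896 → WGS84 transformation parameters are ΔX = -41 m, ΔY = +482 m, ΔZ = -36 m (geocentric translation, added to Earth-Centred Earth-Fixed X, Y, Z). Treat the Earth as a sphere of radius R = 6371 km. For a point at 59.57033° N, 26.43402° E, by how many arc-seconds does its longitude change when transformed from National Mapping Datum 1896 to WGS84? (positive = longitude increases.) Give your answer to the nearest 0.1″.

Δλ = 28.8″

sin φ = 0.862252, cos φ = 0.506480, sin λ = 0.445167, cos λ = 0.895448.
East component: ΔE = −sin λ·ΔX + cos λ·ΔY = −(0.445167)(-41) + (0.895448)(482) = 449.86 m.
1° of latitude spans πR/180 = 111195 m; at latitude φ, 1° of longitude spans that × cos φ = 56318.0 m, so Δλ = 449.86 / 56318.0 × 3600 = 28.756″.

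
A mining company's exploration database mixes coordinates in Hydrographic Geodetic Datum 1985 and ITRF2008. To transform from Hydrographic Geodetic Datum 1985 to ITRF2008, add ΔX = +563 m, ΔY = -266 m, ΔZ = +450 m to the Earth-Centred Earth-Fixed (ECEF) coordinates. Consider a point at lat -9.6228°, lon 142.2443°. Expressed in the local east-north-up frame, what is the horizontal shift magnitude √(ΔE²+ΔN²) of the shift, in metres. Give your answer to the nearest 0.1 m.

The local east axis at (φ, λ) is (−sin λ, cos λ, 0), so ΔE = −sin(142.2443°)·563 + cos(142.2443°)·(-266) = -134.42 m.
The local north axis is (−sin φ cos λ, −sin φ sin λ, cos φ), giving ΔN = -74.407 − 27.226 + 443.668 = 342.04 m.
Horizontal magnitude = √(ΔE² + ΔN²) = √((-134.42)² + 342.04²) = 367.50 m.

367.5 m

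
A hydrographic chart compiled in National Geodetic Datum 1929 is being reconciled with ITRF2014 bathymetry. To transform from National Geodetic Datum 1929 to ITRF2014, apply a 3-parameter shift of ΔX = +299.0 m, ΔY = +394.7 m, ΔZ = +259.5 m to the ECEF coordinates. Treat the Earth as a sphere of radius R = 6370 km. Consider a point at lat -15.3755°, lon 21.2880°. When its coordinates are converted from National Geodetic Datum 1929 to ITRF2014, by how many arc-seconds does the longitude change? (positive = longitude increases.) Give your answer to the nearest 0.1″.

Δλ = 8.7″

sin φ = -0.265144, cos φ = 0.964209, sin λ = 0.363056, cos λ = 0.931767.
East component: ΔE = −sin λ·ΔX + cos λ·ΔY = −(0.363056)(299.0) + (0.931767)(394.7) = 259.21 m.
1° of latitude spans πR/180 = 111177 m; at latitude φ, 1° of longitude spans that × cos φ = 107198.3 m, so Δλ = 259.21 / 107198.3 × 3600 = 8.705″.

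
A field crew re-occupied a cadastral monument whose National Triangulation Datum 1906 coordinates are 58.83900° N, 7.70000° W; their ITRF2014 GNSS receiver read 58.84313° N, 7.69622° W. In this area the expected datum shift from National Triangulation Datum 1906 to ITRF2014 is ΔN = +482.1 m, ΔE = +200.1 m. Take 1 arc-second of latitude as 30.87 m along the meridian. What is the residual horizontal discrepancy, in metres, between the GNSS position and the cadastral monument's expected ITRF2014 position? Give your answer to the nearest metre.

29 m

Observed coordinate differences: Δφ = +0.00413°, Δλ = +0.00378°.
Converting to metres (1° lat = 111132 m, cos φ = 0.517445): observed ΔN = 459.0 m, observed ΔE = 217.4 m.
Subtracting the expected shift leaves a residual of 459.0 − (482.1) = -23.1 m north and 217.4 − (200.1) = 17.3 m east.
Residual distance = √((-23.1)² + 17.3²) = 28.9 m.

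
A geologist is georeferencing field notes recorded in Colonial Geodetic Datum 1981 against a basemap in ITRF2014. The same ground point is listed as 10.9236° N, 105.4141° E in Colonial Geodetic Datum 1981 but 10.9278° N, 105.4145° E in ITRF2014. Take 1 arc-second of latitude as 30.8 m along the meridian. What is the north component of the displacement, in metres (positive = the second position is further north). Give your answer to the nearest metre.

Δφ = 10.9278° − 10.9236° = +0.0042°; Δλ = 105.4145° − 105.4141° = +0.0004°.
1° of latitude = 3600 × 30.80 = 110880 m.
ΔN = Δφ × 110880 = 465.7 m; ΔE = Δλ × 110880 × cos(10.9236°) = +0.0004 × 110880 × 0.981881 = 43.5 m.

ΔN = 466 m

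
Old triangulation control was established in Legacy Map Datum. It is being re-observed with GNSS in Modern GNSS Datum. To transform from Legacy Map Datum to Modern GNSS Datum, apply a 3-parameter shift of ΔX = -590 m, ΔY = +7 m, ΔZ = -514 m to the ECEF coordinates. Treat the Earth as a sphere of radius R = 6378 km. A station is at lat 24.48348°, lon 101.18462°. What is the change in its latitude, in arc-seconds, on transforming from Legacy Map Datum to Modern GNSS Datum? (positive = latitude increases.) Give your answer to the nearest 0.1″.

sin φ = 0.414431, cos φ = 0.910081, sin λ = 0.981007, cos λ = -0.193971.
North component: ΔN = −sin φ cos λ·ΔX − sin φ sin λ·ΔY + cos φ·ΔZ = −(0.414431)(-0.193971)(-590) − (0.414431)(0.981007)(7) + (0.910081)(-514) = -518.06 m.
1° of latitude spans πR/180 = 111317 m, so Δφ = -518.06 / 111317 × 3600 = -16.754″.

Δφ = -16.8″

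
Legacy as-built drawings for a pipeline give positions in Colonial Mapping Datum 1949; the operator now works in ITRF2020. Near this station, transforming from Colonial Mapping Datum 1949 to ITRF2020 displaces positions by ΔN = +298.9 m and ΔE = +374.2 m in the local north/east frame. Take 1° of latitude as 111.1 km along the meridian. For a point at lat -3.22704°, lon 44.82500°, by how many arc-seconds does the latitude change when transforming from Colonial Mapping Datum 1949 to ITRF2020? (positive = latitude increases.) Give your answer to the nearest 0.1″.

1° of latitude = 111.1 km, so Δφ = 298.9 / 111100 = 0.0026904° = 9.685″.

Δφ = 9.7″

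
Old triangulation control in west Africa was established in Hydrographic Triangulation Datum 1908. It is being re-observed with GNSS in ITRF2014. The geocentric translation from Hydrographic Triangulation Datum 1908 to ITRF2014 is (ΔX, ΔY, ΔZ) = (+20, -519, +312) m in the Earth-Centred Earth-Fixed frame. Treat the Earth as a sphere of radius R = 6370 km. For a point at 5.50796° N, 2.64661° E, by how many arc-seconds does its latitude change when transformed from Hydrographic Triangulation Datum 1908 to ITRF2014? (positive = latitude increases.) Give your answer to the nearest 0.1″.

sin φ = 0.095984, cos φ = 0.995383, sin λ = 0.046176, cos λ = 0.998933.
North component: ΔN = −sin φ cos λ·ΔX − sin φ sin λ·ΔY + cos φ·ΔZ = −(0.095984)(0.998933)(20) − (0.095984)(0.046176)(-519) + (0.995383)(312) = 310.94 m.
1° of latitude spans πR/180 = 111177 m, so Δφ = 310.94 / 111177 × 3600 = 10.069″.

Δφ = 10.1″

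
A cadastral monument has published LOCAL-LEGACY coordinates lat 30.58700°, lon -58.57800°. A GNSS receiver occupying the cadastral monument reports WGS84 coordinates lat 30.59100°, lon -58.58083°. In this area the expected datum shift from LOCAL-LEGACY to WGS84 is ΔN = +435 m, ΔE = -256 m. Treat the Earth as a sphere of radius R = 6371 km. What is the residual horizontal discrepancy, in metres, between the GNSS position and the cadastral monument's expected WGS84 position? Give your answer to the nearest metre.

18 m

Observed coordinate differences: Δφ = +0.00400°, Δλ = -0.00283°.
Converting to metres (1° lat = 111195 m, cos φ = 0.860858): observed ΔN = 444.8 m, observed ΔE = -270.9 m.
Subtracting the expected shift leaves a residual of 444.8 − (435) = 9.8 m north and -270.9 − (-256) = -14.9 m east.
Residual distance = √(9.8² + (-14.9)²) = 17.8 m.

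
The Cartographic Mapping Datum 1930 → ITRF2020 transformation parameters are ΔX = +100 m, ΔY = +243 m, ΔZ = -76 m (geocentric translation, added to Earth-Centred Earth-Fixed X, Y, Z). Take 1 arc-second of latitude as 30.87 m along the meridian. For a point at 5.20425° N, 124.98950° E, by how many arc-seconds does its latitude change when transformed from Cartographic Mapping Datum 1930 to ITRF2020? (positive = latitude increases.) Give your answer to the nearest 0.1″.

sin φ = 0.090706, cos φ = 0.995878, sin λ = 0.819257, cos λ = -0.573426.
North component: ΔN = −sin φ cos λ·ΔX − sin φ sin λ·ΔY + cos φ·ΔZ = −(0.090706)(-0.573426)(100) − (0.090706)(0.819257)(243) + (0.995878)(-76) = -88.54 m.
1° of latitude spans 3600 × 30.87 = 111132 m, so Δφ = -88.54 / 111132 × 3600 = -2.868″.

Δφ = -2.9″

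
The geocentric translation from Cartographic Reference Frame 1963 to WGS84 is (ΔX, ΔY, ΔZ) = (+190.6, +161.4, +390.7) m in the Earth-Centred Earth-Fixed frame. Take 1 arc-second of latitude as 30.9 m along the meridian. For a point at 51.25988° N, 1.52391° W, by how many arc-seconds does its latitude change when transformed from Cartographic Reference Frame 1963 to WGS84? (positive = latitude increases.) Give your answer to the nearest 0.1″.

sin φ = 0.779992, cos φ = 0.625789, sin λ = -0.026594, cos λ = 0.999646.
North component: ΔN = −sin φ cos λ·ΔX − sin φ sin λ·ΔY + cos φ·ΔZ = −(0.779992)(0.999646)(190.6) − (0.779992)(-0.026594)(161.4) + (0.625789)(390.7) = 99.23 m.
1° of latitude spans 3600 × 30.90 = 111240 m, so Δφ = 99.23 / 111240 × 3600 = 3.211″.

Δφ = 3.2″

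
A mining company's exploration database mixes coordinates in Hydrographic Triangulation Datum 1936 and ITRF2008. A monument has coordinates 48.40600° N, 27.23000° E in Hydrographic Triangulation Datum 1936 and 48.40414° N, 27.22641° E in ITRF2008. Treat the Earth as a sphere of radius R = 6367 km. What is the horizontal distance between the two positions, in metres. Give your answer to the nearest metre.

Δφ = 48.40414° − 48.40600° = -0.00186°; Δλ = 27.22641° − 27.23000° = -0.00359°.
1° along a meridian = πR/180 = 111125 m.
ΔN = Δφ × 111125 = -206.7 m; ΔE = Δλ × 111125 × cos(48.40600°) = -0.00359 × 111125 × 0.663848 = -264.8 m.
Distance = √(ΔE² + ΔN²) = √((-264.8)² + (-206.7)²) = 335.9 m.

336 m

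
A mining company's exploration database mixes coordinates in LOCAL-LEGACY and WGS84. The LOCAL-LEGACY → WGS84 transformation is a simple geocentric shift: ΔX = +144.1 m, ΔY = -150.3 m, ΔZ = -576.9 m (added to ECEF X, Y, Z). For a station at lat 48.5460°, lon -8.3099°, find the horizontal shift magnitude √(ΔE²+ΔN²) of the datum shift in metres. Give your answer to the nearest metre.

521 m

The local east axis at (φ, λ) is (−sin λ, cos λ, 0), so ΔE = −sin(-8.3099°)·144.1 + cos(-8.3099°)·(-150.3) = -127.90 m.
The local north axis is (−sin φ cos λ, −sin φ sin λ, cos φ), giving ΔN = -106.867 − 16.281 − 381.918 = -505.07 m.
Horizontal magnitude = √(ΔE² + ΔN²) = √((-127.90)² + (-505.07)²) = 521.01 m.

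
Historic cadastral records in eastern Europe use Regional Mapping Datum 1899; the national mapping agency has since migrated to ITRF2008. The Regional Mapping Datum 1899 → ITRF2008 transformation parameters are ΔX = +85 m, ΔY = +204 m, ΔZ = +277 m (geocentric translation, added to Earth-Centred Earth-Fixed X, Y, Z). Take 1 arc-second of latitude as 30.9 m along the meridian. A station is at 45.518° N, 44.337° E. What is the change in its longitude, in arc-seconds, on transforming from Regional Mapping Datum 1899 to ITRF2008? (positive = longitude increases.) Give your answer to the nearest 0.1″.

sin φ = 0.713471, cos φ = 0.700685, sin λ = 0.698877, cos λ = 0.715242.
East component: ΔE = −sin λ·ΔX + cos λ·ΔY = −(0.698877)(85) + (0.715242)(204) = 86.50 m.
1° of latitude spans 3600 × 30.90 = 111240 m; at latitude φ, 1° of longitude spans that × cos φ = 77944.2 m, so Δλ = 86.50 / 77944.2 × 3600 = 3.995″.

Δλ = 4.0″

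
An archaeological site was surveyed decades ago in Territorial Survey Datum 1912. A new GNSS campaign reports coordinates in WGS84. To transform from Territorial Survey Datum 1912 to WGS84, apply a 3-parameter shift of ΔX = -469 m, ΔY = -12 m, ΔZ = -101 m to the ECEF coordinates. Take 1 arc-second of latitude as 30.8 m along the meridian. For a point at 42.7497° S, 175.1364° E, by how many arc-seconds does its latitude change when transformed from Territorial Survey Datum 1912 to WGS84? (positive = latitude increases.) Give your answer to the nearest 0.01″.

sin φ = -0.678797, cos φ = 0.734326, sin λ = 0.084784, cos λ = -0.996399.
North component: ΔN = −sin φ cos λ·ΔX − sin φ sin λ·ΔY + cos φ·ΔZ = −(-0.678797)(-0.996399)(-469) − (-0.678797)(0.084784)(-12) + (0.734326)(-101) = 242.35 m.
1° of latitude spans 3600 × 30.80 = 110880 m, so Δφ = 242.35 / 110880 × 3600 = 7.869″.

Δφ = 7.87″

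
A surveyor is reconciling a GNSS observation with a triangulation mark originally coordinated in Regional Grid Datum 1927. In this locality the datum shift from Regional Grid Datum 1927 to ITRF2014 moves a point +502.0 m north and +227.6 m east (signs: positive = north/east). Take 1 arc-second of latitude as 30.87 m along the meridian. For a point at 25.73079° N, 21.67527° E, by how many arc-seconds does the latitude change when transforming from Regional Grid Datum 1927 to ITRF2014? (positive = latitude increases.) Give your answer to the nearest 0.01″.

Δφ = 16.26″

1″ of latitude = 30.87 m, so Δφ = 502.0 / 30.87 = 16.262″.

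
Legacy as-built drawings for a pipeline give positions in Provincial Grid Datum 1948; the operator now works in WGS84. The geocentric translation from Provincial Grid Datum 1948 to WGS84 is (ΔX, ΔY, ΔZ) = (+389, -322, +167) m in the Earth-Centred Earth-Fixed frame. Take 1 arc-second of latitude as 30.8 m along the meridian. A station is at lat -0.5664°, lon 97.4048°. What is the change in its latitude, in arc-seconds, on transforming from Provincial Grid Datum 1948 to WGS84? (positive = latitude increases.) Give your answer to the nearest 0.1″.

Δφ = 5.3″

sin φ = -0.009885, cos φ = 0.999951, sin λ = 0.991660, cos λ = -0.128879.
North component: ΔN = −sin φ cos λ·ΔX − sin φ sin λ·ΔY + cos φ·ΔZ = −(-0.009885)(-0.128879)(389) − (-0.009885)(0.991660)(-322) + (0.999951)(167) = 163.34 m.
1° of latitude spans 3600 × 30.80 = 110880 m, so Δφ = 163.34 / 110880 × 3600 = 5.303″.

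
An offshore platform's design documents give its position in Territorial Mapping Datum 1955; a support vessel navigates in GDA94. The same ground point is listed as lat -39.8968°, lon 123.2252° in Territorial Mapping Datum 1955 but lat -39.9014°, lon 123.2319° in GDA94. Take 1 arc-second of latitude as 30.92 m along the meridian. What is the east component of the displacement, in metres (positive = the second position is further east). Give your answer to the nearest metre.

ΔE = 572 m

Δφ = -39.9014° − -39.8968° = -0.0046°; Δλ = 123.2319° − 123.2252° = +0.0067°.
1° of latitude = 3600 × 30.92 = 111312 m.
ΔN = Δφ × 111312 = -512.0 m; ΔE = Δλ × 111312 × cos(-39.8968°) = +0.0067 × 111312 × 0.767201 = 572.2 m.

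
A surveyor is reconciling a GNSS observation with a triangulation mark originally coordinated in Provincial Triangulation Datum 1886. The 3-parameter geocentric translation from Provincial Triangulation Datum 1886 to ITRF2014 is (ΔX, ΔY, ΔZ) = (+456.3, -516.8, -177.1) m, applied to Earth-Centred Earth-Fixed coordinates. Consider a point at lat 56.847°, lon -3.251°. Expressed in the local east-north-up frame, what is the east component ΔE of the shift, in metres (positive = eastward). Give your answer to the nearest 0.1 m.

The local east axis at (φ, λ) is (−sin λ, cos λ, 0), so ΔE = −sin(-3.251°)·456.3 + cos(-3.251°)·(-516.8) = -490.09 m.

ΔE = -490.1 m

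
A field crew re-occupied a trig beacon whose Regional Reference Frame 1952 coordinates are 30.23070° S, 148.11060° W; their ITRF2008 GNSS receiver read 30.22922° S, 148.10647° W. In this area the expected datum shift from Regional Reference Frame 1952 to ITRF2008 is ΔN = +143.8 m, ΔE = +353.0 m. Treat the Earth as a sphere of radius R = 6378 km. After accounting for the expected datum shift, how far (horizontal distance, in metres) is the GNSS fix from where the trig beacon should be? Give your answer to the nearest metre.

49 m

Observed coordinate differences: Δφ = +0.00148°, Δλ = +0.00413°.
Converting to metres (1° lat = 111317 m, cos φ = 0.864005): observed ΔN = 164.7 m, observed ΔE = 397.2 m.
Subtracting the expected shift leaves a residual of 164.7 − (143.8) = 20.9 m north and 397.2 − (353.0) = 44.2 m east.
Residual distance = √(20.9² + 44.2²) = 48.9 m.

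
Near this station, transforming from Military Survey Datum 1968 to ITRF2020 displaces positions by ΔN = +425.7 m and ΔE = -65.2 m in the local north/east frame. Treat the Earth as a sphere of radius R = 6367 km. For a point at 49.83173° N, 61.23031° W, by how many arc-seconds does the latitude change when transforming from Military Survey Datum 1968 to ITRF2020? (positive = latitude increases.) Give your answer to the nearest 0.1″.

On a sphere of radius R, 1 rad of latitude = R, so Δφ = ΔN / R = 425.7 / 6367000 = 6.6860e-05 rad = 13.791″.

Δφ = 13.8″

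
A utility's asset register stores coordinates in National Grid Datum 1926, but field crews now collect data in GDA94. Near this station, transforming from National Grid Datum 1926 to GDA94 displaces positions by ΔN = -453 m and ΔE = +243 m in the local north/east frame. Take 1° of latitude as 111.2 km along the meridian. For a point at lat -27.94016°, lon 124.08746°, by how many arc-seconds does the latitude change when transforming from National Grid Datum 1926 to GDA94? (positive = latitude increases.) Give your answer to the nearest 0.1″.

1° of latitude = 111.2 km, so Δφ = -453.0 / 111200 = -0.0040737° = -14.665″.

Δφ = -14.7″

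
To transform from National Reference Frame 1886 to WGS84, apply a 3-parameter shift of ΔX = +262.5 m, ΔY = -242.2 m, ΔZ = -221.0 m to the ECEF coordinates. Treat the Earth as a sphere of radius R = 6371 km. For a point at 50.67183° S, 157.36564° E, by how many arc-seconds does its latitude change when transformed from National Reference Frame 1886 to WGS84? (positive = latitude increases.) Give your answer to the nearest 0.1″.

sin φ = -0.773529, cos φ = 0.633761, sin λ = 0.384849, cos λ = -0.922980.
North component: ΔN = −sin φ cos λ·ΔX − sin φ sin λ·ΔY + cos φ·ΔZ = −(-0.773529)(-0.922980)(262.5) − (-0.773529)(0.384849)(-242.2) + (0.633761)(-221.0) = -399.57 m.
1° of latitude spans πR/180 = 111195 m, so Δφ = -399.57 / 111195 × 3600 = -12.936″.

Δφ = -12.9″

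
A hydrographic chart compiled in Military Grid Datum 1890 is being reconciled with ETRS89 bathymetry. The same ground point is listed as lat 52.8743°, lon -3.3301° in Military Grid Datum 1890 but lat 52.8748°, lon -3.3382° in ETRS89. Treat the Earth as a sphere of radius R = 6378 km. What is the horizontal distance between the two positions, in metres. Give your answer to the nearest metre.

Δφ = 52.8748° − 52.8743° = +0.0005°; Δλ = -3.3382° − -3.3301° = -0.0081°.
1° along a meridian = πR/180 = 111317 m.
ΔN = Δφ × 111317 = 55.7 m; ΔE = Δλ × 111317 × cos(52.8743°) = -0.0081 × 111317 × 0.603566 = -544.2 m.
Distance = √(ΔE² + ΔN²) = √((-544.2)² + 55.7²) = 547.1 m.

547 m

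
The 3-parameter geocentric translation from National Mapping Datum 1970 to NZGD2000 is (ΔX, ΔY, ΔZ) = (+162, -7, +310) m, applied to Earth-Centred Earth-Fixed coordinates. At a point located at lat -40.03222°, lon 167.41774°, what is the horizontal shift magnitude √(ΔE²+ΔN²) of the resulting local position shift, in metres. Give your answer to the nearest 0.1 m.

The local east axis at (φ, λ) is (−sin λ, cos λ, 0), so ΔE = −sin(167.41774°)·162 + cos(167.41774°)·(-7) = -28.46 m.
The local north axis is (−sin φ cos λ, −sin φ sin λ, cos φ), giving ΔN = -101.699 − 0.981 + 237.362 = 134.68 m.
Horizontal magnitude = √(ΔE² + ΔN²) = √((-28.46)² + 134.68²) = 137.66 m.

137.7 m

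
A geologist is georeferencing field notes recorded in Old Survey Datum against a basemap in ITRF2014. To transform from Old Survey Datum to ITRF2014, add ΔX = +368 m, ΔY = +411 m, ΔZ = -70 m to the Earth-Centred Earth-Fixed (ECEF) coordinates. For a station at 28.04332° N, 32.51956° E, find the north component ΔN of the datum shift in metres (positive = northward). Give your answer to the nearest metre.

ΔN = -312 m

At φ = 28.04332°, λ = 32.51956°: sin φ = 0.470139, cos φ = 0.882592, sin λ = 0.537587, cos λ = 0.843208.
ΔN = −sin φ cos λ·ΔX − sin φ sin λ·ΔY + cos φ·ΔZ = −(0.470139)(0.843208)(368) − (0.470139)(0.537587)(411) + (0.882592)(-70) = -311.54 m.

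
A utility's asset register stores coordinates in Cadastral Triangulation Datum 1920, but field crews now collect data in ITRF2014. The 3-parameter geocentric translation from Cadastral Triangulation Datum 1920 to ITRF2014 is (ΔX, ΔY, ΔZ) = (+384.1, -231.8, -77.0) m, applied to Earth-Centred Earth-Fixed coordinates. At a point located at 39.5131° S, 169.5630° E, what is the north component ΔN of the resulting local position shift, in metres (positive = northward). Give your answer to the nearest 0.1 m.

ΔN = -326.5 m

At φ = -39.5131°, λ = 169.5630°: sin φ = -0.636255, cos φ = 0.771479, sin λ = 0.181154, cos λ = -0.983455.
ΔN = −sin φ cos λ·ΔX − sin φ sin λ·ΔY + cos φ·ΔZ = −(-0.636255)(-0.983455)(384.1) − (-0.636255)(0.181154)(-231.8) + (0.771479)(-77.0) = -326.46 m.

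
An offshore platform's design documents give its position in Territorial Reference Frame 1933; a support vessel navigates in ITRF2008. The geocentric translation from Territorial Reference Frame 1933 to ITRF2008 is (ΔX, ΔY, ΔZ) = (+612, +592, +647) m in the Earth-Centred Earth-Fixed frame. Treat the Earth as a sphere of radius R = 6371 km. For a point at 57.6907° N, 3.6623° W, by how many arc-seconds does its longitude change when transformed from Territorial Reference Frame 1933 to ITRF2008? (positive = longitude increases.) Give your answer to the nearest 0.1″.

sin φ = 0.845175, cos φ = 0.534490, sin λ = -0.063876, cos λ = 0.997958.
East component: ΔE = −sin λ·ΔX + cos λ·ΔY = −(-0.063876)(612) + (0.997958)(592) = 629.88 m.
1° of latitude spans πR/180 = 111195 m; at latitude φ, 1° of longitude spans that × cos φ = 59432.5 m, so Δλ = 629.88 / 59432.5 × 3600 = 38.154″.

Δλ = 38.2″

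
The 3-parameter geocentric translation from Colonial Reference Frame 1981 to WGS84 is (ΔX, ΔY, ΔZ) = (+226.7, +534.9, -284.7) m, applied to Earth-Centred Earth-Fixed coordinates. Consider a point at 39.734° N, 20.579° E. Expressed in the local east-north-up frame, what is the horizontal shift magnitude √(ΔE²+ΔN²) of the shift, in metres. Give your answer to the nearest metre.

At φ = 39.734°, λ = 20.579°: sin φ = 0.639224, cos φ = 0.769020, sin λ = 0.351499, cos λ = 0.936188.
ΔE = −sin λ·ΔX + cos λ·ΔY = −(0.351499)·(226.7) + (0.936188)·(534.9) = 421.08 m.
ΔN = −sin φ cos λ·ΔX − sin φ sin λ·ΔY + cos φ·ΔZ = −(0.639224)(0.936188)(226.7) − (0.639224)(0.351499)(534.9) + (0.769020)(-284.7) = -474.79 m.
Horizontal magnitude = √(ΔE² + ΔN²) = √(421.08² + (-474.79)²) = 634.61 m.

635 m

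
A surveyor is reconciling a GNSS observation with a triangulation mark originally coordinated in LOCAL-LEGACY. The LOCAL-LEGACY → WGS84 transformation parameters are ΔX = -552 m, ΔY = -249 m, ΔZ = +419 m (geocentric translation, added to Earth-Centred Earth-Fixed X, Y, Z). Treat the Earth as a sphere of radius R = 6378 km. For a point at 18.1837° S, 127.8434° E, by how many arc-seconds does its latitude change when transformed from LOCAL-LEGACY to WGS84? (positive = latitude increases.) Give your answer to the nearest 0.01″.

Δφ = 14.31″

sin φ = -0.312065, cos φ = 0.950061, sin λ = 0.789691, cos λ = -0.613505.
North component: ΔN = −sin φ cos λ·ΔX − sin φ sin λ·ΔY + cos φ·ΔZ = −(-0.312065)(-0.613505)(-552) − (-0.312065)(0.789691)(-249) + (0.950061)(419) = 442.40 m.
1° of latitude spans πR/180 = 111317 m, so Δφ = 442.40 / 111317 × 3600 = 14.307″.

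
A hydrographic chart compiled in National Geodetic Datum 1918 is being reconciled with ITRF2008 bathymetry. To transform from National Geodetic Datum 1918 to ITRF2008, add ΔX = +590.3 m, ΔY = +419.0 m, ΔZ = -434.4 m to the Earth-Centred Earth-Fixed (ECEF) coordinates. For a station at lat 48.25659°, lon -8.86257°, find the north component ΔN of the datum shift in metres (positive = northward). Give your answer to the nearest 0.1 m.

At φ = 48.25659°, λ = -8.86257°: sin φ = 0.746134, cos φ = 0.665796, sin λ = -0.154065, cos λ = 0.988061.
ΔN = −sin φ cos λ·ΔX − sin φ sin λ·ΔY + cos φ·ΔZ = −(0.746134)(0.988061)(590.3) − (0.746134)(-0.154065)(419.0) + (0.665796)(-434.4) = -676.24 m.

ΔN = -676.2 m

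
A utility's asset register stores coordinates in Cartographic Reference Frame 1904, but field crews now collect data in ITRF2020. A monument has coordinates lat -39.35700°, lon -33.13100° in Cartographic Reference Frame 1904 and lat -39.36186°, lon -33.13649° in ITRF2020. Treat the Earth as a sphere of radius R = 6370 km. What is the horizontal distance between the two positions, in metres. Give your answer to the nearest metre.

Δφ = -39.36186° − -39.35700° = -0.00486°; Δλ = -33.13649° − -33.13100° = -0.00549°.
1° along a meridian = πR/180 = 111177 m.
ΔN = Δφ × 111177 = -540.3 m; ΔE = Δλ × 111177 × cos(-39.35700°) = -0.00549 × 111177 × 0.773210 = -471.9 m.
Distance = √(ΔE² + ΔN²) = √((-471.9)² + (-540.3)²) = 717.4 m.

717 m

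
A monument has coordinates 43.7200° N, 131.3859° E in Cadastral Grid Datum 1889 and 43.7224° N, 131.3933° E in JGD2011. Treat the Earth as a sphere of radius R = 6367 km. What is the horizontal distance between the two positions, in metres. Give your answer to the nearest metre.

651 m

Δφ = 43.7224° − 43.7200° = +0.0024°; Δλ = 131.3933° − 131.3859° = +0.0074°.
1° along a meridian = πR/180 = 111125 m.
ΔN = Δφ × 111125 = 266.7 m; ΔE = Δλ × 111125 × cos(43.7200°) = +0.0074 × 111125 × 0.722726 = 594.3 m.
Distance = √(ΔE² + ΔN²) = √(594.3² + 266.7²) = 651.4 m.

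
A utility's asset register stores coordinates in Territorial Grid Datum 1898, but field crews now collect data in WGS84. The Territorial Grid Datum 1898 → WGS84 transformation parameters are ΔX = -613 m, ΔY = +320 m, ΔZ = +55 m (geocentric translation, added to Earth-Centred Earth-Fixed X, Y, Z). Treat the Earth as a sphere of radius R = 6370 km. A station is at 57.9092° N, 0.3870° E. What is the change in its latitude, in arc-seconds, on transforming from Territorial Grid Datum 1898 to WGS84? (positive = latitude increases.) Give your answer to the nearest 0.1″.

Δφ = 17.7″

sin φ = 0.847207, cos φ = 0.531263, sin λ = 0.006754, cos λ = 0.999977.
North component: ΔN = −sin φ cos λ·ΔX − sin φ sin λ·ΔY + cos φ·ΔZ = −(0.847207)(0.999977)(-613) − (0.847207)(0.006754)(320) + (0.531263)(55) = 546.71 m.
1° of latitude spans πR/180 = 111177 m, so Δφ = 546.71 / 111177 × 3600 = 17.703″.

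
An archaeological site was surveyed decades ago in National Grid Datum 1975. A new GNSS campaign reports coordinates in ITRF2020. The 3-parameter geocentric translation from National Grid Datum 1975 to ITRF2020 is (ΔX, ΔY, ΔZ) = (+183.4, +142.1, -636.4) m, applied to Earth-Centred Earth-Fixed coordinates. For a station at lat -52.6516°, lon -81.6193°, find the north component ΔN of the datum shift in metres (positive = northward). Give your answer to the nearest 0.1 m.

ΔN = -476.6 m

The local north axis is (−sin φ cos λ, −sin φ sin λ, cos φ), giving ΔN = 21.250 − 111.758 − 386.079 = -476.59 m.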